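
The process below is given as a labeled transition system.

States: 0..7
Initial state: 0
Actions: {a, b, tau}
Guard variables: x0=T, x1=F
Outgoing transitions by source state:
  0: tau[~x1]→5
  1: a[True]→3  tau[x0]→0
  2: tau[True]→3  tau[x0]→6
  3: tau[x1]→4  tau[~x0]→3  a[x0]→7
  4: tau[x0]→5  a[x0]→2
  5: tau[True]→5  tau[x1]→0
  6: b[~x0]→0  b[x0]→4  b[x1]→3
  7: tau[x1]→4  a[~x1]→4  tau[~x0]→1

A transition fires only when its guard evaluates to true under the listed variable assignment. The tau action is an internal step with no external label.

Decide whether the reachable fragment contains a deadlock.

R = {0,5}
  0: tau→5  [1 out]
  5: tau→5  [1 out]

Answer: DEADLOCK-FREE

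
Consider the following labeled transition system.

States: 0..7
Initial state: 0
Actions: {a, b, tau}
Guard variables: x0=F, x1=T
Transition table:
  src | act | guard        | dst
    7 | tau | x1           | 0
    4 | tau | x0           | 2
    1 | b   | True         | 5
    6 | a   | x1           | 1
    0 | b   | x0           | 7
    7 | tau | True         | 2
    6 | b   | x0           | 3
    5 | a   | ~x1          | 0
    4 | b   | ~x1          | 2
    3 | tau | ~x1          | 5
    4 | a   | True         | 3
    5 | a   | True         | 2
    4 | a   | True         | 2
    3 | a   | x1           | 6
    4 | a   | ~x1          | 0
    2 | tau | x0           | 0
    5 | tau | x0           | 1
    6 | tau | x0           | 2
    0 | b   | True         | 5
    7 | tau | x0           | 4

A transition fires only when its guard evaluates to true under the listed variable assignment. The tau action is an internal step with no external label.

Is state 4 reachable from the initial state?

Answer: UNREACHABLE

Analysis:
After dropping false guards: 9 live edges.
depth 0: {0}
depth 1: {5}  now seen {0,5}
depth 2: {2}  now seen {0,2,5}
R = {0,2,5}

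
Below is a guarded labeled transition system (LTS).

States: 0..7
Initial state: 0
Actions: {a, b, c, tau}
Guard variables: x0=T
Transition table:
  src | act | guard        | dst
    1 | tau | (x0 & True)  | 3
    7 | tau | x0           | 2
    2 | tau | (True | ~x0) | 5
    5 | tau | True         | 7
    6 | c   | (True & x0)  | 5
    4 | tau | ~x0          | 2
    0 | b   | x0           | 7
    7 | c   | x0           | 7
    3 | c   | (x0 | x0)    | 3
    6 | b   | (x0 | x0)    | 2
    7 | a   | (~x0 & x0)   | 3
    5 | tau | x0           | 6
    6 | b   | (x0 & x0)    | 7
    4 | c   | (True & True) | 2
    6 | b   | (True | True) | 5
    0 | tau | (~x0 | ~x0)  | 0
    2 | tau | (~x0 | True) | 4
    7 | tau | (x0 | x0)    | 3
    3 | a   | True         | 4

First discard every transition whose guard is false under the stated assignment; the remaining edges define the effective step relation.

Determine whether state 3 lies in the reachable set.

16 transition(s) survive guard evaluation.
Layer 0: {0}
Layer 1: {7}  now seen {0,7}
Layer 2: {2,3}  now seen {0,2,3,7}
Layer 3: {4,5}  now seen {0,2,3,4,5,7}
Layer 4: {6}  now seen {0,2,3,4,5,6,7}
Reach set: {0,2,3,4,5,6,7}
trace reaching 3: b·tau

Answer: REACHABLE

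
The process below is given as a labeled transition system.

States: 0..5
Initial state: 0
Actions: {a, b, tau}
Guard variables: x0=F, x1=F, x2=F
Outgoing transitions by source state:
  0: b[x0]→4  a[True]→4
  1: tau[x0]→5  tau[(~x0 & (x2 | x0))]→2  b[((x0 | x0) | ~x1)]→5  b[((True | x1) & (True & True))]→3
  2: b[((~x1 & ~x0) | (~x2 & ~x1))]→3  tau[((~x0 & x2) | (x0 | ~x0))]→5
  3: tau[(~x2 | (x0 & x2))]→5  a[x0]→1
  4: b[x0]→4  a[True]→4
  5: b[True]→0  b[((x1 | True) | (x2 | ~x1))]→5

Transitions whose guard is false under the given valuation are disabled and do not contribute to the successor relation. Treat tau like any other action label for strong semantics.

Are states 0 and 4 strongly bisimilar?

Answer: BISIMILAR

Working:
Refine partition for ~:
  π0 = {{0,1,2,3,4,5}}
  π1 = {{0,4},{1,5},{2},{3}}
  π2 = {{0,4},{1},{2},{3},{5}}
5 equivalence class(es) (converged in 3)
[0]={0,4}  [4]={0,4}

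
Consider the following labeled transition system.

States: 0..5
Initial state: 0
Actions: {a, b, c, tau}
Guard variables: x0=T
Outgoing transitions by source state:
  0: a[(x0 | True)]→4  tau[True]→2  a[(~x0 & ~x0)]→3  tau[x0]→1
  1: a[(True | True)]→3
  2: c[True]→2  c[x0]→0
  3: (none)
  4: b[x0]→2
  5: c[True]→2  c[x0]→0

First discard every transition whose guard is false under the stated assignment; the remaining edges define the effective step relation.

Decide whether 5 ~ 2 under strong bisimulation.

Compute ~ classes (split until stable):
  round 0: {{0,1,2,3,4,5}}
  round 1: {{0},{1},{2,5},{3},{4}}
5 equivalence class(es) (converged in 2)
5∈{2,5}, 2∈{2,5}

Answer: BISIMILAR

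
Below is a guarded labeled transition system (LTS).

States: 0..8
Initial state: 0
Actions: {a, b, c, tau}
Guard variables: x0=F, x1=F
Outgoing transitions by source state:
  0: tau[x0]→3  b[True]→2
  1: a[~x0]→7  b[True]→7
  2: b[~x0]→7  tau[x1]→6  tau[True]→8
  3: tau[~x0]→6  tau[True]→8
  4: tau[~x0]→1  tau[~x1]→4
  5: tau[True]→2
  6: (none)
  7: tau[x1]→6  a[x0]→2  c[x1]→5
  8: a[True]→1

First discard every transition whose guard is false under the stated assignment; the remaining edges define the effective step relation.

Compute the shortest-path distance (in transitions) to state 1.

BFS to 1:
  Layer 0: {0}
  Layer 1: {2}
  Layer 2: {7,8}
  Layer 3: {1}
first hit 1 at d=3 via b·tau·a

Answer: 3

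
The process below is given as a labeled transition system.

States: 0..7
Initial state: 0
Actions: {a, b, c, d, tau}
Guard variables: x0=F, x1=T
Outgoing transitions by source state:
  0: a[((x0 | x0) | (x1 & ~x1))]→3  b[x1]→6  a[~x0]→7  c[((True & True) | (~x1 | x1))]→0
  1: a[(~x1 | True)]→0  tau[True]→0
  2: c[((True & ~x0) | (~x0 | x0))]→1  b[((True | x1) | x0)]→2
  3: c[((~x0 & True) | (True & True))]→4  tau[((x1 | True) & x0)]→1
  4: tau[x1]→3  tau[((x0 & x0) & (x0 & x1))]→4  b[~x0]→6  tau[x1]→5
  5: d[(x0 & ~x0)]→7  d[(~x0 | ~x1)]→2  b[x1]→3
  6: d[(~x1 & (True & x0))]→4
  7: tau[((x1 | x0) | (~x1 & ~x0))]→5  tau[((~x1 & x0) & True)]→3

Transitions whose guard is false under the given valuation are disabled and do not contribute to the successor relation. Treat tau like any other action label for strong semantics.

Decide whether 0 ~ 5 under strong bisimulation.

Compute ~ classes (split until stable):
  P[0] = {{0,1,2,3,4,5,6,7}}
  P[1] = {{0},{1},{2},{3},{4},{5},{6},{7}}
Fixed point at round 2; 8 class(es).
0∈{0}, 5∈{5}

Answer: NOT BISIMILAR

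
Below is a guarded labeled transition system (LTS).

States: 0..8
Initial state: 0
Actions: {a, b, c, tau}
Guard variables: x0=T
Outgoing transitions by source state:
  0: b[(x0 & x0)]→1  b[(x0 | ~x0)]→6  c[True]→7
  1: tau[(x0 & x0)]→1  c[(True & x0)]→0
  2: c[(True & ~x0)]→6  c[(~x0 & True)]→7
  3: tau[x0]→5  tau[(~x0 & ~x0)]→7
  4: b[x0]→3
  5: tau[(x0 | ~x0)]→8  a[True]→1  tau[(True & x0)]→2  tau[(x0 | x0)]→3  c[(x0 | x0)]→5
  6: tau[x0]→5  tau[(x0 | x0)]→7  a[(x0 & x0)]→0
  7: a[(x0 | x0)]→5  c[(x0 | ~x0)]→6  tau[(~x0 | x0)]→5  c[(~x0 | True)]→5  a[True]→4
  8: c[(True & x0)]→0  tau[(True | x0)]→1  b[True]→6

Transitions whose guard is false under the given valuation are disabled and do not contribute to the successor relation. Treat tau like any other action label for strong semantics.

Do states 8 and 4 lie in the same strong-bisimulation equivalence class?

Answer: NOT BISIMILAR

Working:
Bisimulation quotient by refinement:
  π0 = {{0,1,2,3,4,5,6,7,8}}
  π1 = {{0},{1},{2},{3},{4},{5,7},{6},{8}}
  π2 = {{0},{1},{2},{3},{4},{5},{6},{7},{8}}
Fixed point at round 3; 9 class(es).
class of 8: {8}; class of 4: {4}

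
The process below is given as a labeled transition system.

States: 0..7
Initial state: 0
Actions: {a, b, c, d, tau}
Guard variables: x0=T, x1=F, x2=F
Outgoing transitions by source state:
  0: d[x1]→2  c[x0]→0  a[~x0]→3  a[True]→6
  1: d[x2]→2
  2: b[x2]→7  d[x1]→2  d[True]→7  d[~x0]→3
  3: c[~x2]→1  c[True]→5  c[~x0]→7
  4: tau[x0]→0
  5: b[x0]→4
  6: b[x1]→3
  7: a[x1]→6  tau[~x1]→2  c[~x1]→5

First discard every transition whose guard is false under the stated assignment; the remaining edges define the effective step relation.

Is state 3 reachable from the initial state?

Guard filter leaves 9 enabled edge(s).
depth 0: {0}
depth 1: {6}  total {0,6}
Reachable = {0,6}

Answer: UNREACHABLE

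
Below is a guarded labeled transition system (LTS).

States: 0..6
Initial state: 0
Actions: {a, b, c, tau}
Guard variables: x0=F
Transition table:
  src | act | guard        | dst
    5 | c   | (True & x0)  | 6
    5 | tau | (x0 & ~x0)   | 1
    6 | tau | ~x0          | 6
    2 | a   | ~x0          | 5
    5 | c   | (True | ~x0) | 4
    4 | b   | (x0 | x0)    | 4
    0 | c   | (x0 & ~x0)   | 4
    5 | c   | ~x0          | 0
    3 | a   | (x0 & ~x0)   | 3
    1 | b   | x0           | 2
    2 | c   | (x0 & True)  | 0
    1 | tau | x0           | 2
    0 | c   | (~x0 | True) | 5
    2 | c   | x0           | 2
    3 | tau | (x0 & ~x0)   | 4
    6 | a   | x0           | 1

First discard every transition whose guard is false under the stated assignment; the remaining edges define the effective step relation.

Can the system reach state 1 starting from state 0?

After dropping false guards: 5 live edges.
L0 = {0}
L1 = {5}  total {0,5}
L2 = {4}  total {0,4,5}
R = {0,4,5}

Answer: UNREACHABLE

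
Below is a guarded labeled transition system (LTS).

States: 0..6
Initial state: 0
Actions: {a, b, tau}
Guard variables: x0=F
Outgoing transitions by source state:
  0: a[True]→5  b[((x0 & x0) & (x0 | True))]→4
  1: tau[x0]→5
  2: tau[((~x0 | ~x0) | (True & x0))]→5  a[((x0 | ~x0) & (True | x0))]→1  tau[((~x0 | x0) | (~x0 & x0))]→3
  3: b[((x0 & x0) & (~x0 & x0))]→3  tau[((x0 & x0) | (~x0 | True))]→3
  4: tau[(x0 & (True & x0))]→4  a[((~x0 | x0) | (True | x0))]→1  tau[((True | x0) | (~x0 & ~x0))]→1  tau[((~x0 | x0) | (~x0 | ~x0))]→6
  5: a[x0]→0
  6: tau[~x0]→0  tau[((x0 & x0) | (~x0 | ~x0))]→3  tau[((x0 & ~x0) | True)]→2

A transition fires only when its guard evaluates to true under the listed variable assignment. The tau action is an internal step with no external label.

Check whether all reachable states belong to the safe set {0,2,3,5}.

Answer: INVARIANT HOLDS

Working:
Allowed set {0,2,3,5}
Reach set: {0,5}
  0: safe
  5: safe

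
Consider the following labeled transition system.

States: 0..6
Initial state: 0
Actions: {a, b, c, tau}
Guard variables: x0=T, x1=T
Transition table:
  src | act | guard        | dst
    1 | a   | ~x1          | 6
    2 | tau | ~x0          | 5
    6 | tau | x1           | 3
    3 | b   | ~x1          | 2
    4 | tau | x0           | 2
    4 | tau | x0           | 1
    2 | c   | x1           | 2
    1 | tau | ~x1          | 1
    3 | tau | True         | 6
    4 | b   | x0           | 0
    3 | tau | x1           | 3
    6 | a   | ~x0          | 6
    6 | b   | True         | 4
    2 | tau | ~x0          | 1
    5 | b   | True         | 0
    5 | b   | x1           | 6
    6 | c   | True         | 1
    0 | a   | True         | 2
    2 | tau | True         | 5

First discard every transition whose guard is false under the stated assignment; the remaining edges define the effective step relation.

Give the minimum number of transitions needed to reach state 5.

Layered search for 5:
  depth 0: {0}
  depth 1: {2}
  depth 2: {5}
first hit 5 at d=2 via a·tau

Answer: 2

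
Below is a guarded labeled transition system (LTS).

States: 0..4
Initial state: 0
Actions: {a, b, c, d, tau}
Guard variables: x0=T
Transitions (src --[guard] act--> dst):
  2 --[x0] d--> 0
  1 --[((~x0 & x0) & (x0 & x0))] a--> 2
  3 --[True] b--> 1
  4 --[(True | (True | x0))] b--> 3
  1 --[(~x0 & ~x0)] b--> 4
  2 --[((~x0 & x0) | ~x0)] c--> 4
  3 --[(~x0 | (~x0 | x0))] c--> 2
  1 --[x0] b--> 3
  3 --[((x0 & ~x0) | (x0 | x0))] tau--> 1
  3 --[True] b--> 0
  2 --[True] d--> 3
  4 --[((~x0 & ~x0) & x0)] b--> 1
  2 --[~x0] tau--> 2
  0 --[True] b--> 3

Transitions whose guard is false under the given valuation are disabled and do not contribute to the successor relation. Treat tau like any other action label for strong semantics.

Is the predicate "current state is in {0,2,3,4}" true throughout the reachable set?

Answer: INVARIANT VIOLATED at state 1

Analysis:
Safe = {0,2,3,4}
Reachable = {0,1,2,3}
  0: safe
  1: ✗ unsafe
  2: safe
  3: safe
witness against invariant: b·b → 1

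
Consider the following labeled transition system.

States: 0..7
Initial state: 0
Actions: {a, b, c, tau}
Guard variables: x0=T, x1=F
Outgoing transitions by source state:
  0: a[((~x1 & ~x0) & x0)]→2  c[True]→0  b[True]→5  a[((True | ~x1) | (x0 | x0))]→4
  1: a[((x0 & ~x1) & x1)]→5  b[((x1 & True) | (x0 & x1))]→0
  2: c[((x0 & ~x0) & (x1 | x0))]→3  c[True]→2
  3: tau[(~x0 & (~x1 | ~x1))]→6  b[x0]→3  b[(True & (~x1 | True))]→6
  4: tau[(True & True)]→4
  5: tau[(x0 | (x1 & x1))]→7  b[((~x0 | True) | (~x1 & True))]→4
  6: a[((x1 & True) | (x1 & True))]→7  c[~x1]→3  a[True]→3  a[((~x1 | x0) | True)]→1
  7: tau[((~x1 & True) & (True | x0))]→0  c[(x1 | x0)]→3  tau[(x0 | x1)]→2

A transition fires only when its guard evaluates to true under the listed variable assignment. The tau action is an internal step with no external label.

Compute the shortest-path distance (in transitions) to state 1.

Answer: 5

Working:
Layered search for 1:
  depth 0: {0}
  depth 1: {4,5}
  depth 2: {7}
  depth 3: {2,3}
  depth 4: {6}
  depth 5: {1}
depth(1)=5, e.g. b·tau·c·b·a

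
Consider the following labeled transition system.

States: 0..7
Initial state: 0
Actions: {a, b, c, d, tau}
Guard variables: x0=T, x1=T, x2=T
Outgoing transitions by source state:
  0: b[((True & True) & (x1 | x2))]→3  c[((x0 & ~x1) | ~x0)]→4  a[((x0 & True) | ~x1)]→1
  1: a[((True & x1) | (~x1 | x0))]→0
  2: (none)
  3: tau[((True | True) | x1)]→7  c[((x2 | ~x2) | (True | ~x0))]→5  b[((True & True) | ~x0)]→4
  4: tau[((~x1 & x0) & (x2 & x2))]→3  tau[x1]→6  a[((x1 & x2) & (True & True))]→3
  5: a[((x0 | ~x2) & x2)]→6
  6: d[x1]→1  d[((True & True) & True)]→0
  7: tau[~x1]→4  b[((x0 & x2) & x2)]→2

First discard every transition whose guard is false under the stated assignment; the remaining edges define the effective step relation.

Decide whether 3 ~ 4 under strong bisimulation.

Bisimulation quotient by refinement:
  round 0: {{0,1,2,3,4,5,6,7}}
  round 1: {{0},{1,5},{2},{3},{4},{6},{7}}
  round 2: {{0},{1},{2},{3},{4},{5},{6},{7}}
Fixed point at round 3; 8 class(es).
3∈{3}, 4∈{4}

Answer: NOT BISIMILAR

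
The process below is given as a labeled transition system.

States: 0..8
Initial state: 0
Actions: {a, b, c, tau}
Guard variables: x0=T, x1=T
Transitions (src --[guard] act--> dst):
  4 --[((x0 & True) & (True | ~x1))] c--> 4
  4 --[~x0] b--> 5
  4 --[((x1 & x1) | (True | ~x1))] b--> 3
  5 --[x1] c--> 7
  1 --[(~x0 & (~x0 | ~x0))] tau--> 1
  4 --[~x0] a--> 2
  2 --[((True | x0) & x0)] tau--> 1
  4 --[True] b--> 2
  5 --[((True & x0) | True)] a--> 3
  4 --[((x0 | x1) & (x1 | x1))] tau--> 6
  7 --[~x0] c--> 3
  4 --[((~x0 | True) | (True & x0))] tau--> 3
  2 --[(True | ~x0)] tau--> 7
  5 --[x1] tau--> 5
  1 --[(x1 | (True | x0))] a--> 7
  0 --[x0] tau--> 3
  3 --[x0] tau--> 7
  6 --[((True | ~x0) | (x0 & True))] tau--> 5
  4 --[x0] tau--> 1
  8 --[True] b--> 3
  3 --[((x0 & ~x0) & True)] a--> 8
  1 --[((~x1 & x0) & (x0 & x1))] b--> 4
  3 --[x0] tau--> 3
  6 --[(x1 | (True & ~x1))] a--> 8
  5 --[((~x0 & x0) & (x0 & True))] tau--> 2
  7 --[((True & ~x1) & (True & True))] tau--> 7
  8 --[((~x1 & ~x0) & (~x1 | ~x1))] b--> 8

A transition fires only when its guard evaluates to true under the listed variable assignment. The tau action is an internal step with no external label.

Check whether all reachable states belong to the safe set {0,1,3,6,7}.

Allowed set {0,1,3,6,7}
R = {0,3,7}
  0: safe
  3: safe
  7: safe

Answer: INVARIANT HOLDS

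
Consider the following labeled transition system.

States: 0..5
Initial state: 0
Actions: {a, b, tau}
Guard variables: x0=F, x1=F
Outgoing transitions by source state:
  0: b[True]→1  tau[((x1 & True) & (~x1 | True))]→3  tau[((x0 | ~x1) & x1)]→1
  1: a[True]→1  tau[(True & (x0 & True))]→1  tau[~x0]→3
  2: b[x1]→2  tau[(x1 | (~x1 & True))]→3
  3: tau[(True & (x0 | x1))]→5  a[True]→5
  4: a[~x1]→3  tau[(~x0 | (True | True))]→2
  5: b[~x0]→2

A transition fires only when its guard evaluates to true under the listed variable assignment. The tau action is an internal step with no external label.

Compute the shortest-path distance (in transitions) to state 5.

Answer: 3

Trace:
Layered search for 5:
  L0 = {0}
  L1 = {1}
  L2 = {3}
  L3 = {5}
first hit 5 at d=3 via b·tau·a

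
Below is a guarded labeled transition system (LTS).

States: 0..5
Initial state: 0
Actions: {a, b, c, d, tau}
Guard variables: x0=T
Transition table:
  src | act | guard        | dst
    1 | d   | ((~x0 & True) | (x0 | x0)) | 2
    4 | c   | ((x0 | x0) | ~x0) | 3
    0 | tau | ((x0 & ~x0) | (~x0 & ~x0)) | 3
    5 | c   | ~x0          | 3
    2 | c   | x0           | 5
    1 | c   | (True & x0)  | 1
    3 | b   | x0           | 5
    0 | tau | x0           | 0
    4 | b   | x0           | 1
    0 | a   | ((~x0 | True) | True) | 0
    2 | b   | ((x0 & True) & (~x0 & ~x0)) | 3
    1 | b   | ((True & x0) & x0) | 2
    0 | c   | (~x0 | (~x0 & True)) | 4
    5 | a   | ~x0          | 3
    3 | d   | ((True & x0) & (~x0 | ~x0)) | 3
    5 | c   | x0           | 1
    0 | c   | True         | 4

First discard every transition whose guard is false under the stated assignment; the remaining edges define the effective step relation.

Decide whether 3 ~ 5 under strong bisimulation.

Refine partition for ~:
  round 0: {{0,1,2,3,4,5}}
  round 1: {{0},{1},{2,5},{3},{4}}
  round 2: {{0},{1},{2},{3},{4},{5}}
stable after 3 split(s): 6 block(s)
3∈{3}, 5∈{5}

Answer: NOT BISIMILAR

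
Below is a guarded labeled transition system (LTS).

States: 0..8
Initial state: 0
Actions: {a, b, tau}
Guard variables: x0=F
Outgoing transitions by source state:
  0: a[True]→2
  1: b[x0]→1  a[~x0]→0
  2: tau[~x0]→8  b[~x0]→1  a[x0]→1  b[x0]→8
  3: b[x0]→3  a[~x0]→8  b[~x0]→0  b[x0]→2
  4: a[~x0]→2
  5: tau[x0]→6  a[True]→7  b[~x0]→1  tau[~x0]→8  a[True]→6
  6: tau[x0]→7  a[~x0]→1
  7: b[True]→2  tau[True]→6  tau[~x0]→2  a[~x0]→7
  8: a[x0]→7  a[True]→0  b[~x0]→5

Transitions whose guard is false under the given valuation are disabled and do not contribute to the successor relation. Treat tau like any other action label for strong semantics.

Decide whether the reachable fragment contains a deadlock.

Answer: DEADLOCK-FREE

Analysis:
Reachable = {0,1,2,5,6,7,8}
  0: a→2  [deg 1]
  1: a→0  [deg 1]
  2: b→1  tau→8  [deg 2]
  5: a→6  a→7  b→1  tau→8  [deg 4]
  6: a→1  [deg 1]
  7: a→7  b→2  tau→2  tau→6  [deg 4]
  8: a→0  b→5  [deg 2]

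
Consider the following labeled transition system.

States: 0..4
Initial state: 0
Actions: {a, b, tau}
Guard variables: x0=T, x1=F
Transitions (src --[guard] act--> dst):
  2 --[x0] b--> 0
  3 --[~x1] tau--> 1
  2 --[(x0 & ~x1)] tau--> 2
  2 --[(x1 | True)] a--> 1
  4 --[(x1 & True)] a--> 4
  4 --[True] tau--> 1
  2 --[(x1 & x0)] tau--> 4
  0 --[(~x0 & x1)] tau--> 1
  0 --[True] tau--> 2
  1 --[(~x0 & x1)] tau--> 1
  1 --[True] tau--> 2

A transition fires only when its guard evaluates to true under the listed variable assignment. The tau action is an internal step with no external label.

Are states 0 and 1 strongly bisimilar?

Answer: BISIMILAR

Working:
Bisimulation quotient by refinement:
  round 0: {{0,1,2,3,4}}
  round 1: {{0,1,3,4},{2}}
  round 2: {{0,1},{2},{3,4}}
stable after 3 split(s): 3 block(s)
class of 0: {0,1}; class of 1: {0,1}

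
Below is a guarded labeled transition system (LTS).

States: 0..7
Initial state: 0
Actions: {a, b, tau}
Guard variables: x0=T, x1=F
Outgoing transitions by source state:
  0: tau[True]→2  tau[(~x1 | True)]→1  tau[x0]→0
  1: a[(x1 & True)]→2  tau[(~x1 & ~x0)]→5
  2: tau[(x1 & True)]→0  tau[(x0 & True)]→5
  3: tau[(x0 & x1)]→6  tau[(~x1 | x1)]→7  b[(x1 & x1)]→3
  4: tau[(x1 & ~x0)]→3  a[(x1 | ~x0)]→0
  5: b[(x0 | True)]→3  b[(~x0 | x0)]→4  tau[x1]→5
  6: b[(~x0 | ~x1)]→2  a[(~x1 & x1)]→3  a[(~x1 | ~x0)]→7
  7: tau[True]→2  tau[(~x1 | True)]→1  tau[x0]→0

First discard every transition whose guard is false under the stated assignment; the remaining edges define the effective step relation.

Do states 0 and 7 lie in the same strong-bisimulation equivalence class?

Refine partition for ~:
  round 0: {{0,1,2,3,4,5,6,7}}
  round 1: {{0,2,3,7},{1,4},{5},{6}}
  round 2: {{0,7},{1,4},{2},{3},{5},{6}}
stable after 3 split(s): 6 block(s)
[0]={0,7}  [7]={0,7}

Answer: BISIMILAR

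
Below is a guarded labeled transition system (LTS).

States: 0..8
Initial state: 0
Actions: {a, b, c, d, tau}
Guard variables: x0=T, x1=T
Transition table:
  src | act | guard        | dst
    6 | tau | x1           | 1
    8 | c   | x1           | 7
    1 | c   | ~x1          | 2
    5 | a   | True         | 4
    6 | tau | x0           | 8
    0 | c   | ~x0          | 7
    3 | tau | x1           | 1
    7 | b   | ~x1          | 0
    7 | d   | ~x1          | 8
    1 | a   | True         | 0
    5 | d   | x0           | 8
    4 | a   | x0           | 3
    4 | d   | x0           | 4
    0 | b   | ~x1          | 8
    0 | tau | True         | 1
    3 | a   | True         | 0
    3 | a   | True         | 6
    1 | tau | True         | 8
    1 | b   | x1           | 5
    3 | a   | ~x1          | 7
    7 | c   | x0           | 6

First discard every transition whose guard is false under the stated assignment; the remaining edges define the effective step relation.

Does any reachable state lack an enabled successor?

Reach set: {0,1,3,4,5,6,7,8}
  0: tau→1  [deg 1]
  1: a→0  b→5  tau→8  [deg 3]
  3: a→0  a→6  tau→1  [deg 3]
  4: a→3  d→4  [deg 2]
  5: a→4  d→8  [deg 2]
  6: tau→1  tau→8  [deg 2]
  7: c→6  [deg 1]
  8: c→7  [deg 1]

Answer: DEADLOCK-FREE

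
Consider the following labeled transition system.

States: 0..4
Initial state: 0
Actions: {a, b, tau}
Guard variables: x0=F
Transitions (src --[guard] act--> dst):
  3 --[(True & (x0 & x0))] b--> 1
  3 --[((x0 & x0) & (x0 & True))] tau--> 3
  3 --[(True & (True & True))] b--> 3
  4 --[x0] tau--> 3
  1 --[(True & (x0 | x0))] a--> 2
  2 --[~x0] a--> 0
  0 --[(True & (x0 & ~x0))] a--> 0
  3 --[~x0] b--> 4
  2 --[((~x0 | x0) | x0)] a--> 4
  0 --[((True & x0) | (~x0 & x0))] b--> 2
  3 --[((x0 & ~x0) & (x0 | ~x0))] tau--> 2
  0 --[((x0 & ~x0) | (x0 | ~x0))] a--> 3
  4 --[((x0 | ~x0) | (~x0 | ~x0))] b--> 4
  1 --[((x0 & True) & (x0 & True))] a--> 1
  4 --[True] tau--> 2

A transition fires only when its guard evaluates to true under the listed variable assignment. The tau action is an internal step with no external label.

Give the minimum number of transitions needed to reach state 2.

Breadth-first toward 2:
  depth 0: {0}
  depth 1: {3}
  depth 2: {4}
  depth 3: {2}
depth(2)=3, e.g. a·b·tau

Answer: 3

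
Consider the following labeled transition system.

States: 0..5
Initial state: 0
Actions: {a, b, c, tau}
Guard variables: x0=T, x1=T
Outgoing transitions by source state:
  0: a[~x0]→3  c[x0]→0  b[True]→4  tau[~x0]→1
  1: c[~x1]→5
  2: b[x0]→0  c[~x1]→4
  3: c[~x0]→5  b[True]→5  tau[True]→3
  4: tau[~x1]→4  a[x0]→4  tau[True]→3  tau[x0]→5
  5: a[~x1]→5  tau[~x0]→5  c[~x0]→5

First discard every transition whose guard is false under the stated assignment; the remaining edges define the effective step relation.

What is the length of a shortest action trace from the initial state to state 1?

Answer: UNREACHABLE

Trace:
Breadth-first toward 1:
  depth 0: {0}
  depth 1: {4}
  depth 2: {3,5}
1 never appears.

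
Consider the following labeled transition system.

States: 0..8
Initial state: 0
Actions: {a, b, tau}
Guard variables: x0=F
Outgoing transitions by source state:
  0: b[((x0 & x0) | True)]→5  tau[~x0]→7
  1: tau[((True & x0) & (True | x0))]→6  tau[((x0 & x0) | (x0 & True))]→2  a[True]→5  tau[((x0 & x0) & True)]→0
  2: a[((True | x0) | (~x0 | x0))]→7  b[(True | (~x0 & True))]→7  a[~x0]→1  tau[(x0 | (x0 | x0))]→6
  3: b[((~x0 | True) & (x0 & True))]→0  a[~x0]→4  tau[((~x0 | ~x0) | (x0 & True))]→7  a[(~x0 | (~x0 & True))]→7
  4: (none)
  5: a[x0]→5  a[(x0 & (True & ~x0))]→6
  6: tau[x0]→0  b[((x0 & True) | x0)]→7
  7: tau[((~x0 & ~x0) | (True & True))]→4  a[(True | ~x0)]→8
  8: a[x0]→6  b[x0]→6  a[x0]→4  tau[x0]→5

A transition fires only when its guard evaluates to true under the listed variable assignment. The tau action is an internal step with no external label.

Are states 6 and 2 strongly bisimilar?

Refine partition for ~:
  P[0] = {{0,1,2,3,4,5,6,7,8}}
  P[1] = {{0},{1},{2},{3,7},{4,5,6,8}}
  P[2] = {{0},{1},{2},{3},{4,5,6,8},{7}}
stable after 3 split(s): 6 block(s)
class of 6: {4,5,6,8}; class of 2: {2}

Answer: NOT BISIMILAR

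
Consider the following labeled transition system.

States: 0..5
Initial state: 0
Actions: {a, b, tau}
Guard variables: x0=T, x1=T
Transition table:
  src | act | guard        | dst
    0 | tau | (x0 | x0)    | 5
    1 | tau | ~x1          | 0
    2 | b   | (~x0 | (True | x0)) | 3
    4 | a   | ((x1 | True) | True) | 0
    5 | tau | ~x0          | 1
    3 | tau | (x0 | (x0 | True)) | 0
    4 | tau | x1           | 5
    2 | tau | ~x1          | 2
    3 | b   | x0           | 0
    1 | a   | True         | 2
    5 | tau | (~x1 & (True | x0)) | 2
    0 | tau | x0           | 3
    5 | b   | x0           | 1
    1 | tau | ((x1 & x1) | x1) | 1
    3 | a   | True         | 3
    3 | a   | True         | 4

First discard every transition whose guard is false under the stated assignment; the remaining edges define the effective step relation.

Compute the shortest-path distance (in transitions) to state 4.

Answer: 2

Trace:
Layered search for 4:
  L0 = {0}
  L1 = {3,5}
  L2 = {1,4}
4 enters at depth 2; path tau·a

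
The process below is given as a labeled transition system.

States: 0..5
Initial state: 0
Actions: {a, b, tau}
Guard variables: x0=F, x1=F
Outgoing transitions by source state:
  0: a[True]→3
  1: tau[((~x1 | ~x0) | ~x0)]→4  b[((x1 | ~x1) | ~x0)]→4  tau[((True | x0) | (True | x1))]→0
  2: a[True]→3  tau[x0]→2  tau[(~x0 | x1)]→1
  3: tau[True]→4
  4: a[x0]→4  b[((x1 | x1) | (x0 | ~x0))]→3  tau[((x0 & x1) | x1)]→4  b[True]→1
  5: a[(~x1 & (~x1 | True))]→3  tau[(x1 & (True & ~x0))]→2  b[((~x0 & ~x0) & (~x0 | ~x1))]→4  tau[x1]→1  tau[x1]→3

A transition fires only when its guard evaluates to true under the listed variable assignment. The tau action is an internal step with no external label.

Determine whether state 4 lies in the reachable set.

Answer: REACHABLE

Trace:
11 transition(s) survive guard evaluation.
L0 = {0}
L1 = {3}  total {0,3}
L2 = {4}  total {0,3,4}
L3 = {1}  total {0,1,3,4}
Reachable = {0,1,3,4}
trace reaching 4: a·tau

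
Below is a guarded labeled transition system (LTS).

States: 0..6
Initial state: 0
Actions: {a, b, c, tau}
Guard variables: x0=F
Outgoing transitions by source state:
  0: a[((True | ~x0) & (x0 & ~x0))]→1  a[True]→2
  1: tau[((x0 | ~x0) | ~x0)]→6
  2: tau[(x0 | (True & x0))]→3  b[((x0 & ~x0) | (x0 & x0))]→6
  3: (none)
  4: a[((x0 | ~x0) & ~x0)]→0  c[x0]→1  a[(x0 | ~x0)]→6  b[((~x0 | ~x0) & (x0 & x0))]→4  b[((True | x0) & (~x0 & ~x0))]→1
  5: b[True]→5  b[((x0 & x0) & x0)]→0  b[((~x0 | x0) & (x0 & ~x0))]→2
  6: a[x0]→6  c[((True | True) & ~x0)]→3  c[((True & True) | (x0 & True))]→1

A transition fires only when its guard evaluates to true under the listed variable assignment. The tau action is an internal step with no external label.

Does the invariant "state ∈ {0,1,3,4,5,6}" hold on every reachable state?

Allowed set {0,1,3,4,5,6}
R = {0,2}
  0: safe
  2: VIOLATES
reach 2 via a — violates

Answer: INVARIANT VIOLATED at state 2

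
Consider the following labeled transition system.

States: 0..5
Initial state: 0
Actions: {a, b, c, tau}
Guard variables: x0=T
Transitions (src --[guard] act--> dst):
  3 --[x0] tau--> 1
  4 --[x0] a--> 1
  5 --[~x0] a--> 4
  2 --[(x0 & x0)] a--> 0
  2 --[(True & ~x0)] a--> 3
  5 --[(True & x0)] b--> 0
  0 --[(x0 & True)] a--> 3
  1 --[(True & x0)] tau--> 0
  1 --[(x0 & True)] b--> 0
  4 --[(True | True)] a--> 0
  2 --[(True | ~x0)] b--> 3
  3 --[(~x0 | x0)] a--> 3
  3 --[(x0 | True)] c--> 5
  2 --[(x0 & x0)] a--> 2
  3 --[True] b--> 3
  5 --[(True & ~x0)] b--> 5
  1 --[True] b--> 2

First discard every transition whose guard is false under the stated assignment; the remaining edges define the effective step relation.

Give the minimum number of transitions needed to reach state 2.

Breadth-first toward 2:
  L0 = {0}
  L1 = {3}
  L2 = {1,5}
  L3 = {2}
first hit 2 at d=3 via a·tau·b

Answer: 3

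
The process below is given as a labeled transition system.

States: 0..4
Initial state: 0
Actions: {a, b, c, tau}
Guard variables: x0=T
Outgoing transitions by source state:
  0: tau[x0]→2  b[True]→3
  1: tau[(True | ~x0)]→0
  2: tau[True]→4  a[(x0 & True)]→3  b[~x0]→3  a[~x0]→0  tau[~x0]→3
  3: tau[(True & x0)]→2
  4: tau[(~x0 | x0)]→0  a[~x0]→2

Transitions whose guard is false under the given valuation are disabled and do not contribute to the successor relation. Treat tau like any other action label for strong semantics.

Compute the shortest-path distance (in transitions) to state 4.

Answer: 2

Working:
BFS to 4:
  L0 = {0}
  L1 = {2,3}
  L2 = {4}
depth(4)=2, e.g. tau·tau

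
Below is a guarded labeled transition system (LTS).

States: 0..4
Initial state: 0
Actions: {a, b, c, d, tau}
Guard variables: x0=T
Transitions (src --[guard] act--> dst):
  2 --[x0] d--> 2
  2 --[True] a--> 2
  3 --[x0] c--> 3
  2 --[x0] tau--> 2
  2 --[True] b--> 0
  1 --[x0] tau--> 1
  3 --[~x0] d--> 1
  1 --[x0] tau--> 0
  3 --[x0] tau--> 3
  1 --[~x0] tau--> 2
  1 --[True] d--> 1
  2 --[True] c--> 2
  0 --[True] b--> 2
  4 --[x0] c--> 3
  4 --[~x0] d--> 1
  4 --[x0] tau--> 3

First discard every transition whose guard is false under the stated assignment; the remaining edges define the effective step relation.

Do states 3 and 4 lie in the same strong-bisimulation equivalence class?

Refine partition for ~:
  P[0] = {{0,1,2,3,4}}
  P[1] = {{0},{1},{2},{3,4}}
Fixed point at round 2; 4 class(es).
[3]={3,4}  [4]={3,4}

Answer: BISIMILAR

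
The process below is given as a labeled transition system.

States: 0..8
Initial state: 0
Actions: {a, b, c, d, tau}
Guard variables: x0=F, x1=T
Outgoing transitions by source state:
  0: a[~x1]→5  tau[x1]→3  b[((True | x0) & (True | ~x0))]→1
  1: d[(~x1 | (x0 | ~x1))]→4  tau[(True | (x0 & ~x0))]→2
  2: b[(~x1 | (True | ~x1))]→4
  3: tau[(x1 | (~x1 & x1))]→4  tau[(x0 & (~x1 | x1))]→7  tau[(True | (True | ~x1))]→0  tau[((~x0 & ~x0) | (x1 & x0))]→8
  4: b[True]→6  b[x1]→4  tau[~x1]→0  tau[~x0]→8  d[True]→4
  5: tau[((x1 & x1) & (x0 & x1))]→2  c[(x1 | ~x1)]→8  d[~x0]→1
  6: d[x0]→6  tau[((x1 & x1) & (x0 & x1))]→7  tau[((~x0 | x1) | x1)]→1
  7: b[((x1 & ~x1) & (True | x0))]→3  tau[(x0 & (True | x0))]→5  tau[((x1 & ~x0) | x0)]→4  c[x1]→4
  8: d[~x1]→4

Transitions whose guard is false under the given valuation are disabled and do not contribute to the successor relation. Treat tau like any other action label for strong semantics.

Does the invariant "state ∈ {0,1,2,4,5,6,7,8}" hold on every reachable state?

Inv-set: {0,1,2,4,5,6,7,8}
Reachable = {0,1,2,3,4,6,8}
  0: ✓
  1: ✓
  2: ✓
  3: outside
  4: ✓
  6: ✓
  8: ✓
reach 3 via tau — violates

Answer: INVARIANT VIOLATED at state 3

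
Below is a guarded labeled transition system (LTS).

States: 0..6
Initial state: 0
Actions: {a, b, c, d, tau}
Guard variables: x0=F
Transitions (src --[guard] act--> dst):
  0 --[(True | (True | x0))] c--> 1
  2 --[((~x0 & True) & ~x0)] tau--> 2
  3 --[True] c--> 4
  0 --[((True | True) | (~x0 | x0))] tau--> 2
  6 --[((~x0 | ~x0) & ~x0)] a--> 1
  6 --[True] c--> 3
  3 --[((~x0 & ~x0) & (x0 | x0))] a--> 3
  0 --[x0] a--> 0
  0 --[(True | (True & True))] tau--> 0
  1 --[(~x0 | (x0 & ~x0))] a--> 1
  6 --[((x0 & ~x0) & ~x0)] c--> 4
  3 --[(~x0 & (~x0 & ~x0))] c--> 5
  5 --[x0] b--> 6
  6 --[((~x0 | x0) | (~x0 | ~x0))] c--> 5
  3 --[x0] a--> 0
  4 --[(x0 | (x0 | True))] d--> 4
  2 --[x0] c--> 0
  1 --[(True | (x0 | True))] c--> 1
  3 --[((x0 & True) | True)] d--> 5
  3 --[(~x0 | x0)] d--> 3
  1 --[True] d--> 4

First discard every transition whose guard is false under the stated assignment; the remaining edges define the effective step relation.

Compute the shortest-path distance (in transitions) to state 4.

Answer: 2

Analysis:
Layered search for 4:
  depth 0: {0}
  depth 1: {1,2}
  depth 2: {4}
depth(4)=2, e.g. c·d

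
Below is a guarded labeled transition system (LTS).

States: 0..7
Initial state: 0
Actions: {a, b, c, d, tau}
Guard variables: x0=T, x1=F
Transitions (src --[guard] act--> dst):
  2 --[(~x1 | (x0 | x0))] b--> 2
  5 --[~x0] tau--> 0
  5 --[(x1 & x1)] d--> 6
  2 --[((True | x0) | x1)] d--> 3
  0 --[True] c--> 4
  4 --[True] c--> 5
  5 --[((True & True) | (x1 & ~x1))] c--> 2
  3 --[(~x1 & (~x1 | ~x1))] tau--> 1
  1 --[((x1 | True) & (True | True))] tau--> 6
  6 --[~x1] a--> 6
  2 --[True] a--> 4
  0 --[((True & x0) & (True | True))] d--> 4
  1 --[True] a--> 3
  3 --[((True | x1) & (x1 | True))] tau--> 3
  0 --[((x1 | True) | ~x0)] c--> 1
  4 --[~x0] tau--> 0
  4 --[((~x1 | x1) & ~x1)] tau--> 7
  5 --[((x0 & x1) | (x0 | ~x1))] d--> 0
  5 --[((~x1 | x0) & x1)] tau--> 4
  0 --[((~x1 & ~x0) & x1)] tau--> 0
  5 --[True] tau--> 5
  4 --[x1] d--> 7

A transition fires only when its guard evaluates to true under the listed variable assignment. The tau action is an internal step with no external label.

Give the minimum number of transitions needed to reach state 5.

Layered search for 5:
  depth 0: {0}
  depth 1: {1,4}
  depth 2: {3,5,6,7}
depth(5)=2, e.g. c·c

Answer: 2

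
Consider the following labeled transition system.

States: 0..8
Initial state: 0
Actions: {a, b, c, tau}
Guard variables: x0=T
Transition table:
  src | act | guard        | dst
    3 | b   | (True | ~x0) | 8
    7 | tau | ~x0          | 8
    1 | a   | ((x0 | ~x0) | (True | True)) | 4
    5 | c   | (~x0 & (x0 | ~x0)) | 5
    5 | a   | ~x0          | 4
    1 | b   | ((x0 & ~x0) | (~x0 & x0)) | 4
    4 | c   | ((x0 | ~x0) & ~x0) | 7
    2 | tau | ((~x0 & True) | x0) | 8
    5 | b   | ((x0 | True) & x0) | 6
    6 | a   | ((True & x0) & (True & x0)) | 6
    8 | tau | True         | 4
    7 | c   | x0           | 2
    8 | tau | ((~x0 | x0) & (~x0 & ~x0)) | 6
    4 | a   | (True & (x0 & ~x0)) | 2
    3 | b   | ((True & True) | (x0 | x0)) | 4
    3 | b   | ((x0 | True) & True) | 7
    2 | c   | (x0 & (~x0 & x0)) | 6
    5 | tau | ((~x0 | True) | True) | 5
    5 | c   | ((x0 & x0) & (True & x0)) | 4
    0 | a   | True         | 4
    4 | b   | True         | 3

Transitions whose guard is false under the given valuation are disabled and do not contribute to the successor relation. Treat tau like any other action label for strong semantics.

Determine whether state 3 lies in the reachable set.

Answer: REACHABLE

Analysis:
After dropping false guards: 13 live edges.
Layer 0: {0}
Layer 1: {4}  total {0,4}
Layer 2: {3}  total {0,3,4}
Layer 3: {7,8}  total {0,3,4,7,8}
Layer 4: {2}  total {0,2,3,4,7,8}
Reach set: {0,2,3,4,7,8}
witness 3: a·b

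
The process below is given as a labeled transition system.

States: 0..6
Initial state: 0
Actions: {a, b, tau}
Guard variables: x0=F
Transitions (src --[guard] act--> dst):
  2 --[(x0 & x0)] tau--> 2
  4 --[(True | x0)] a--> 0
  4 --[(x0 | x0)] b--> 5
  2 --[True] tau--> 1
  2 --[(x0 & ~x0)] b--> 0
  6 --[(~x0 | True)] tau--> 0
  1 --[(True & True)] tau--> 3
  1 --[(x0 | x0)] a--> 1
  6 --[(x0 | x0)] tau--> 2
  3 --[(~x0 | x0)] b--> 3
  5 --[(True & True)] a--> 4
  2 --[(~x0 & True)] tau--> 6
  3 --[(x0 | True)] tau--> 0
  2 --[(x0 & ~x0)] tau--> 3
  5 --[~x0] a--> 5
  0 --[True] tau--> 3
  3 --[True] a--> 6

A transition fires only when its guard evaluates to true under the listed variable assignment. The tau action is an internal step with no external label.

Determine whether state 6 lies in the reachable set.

Answer: REACHABLE

Trace:
After dropping false guards: 11 live edges.
Layer 0: {0}
Layer 1: {3}  cumulative {0,3}
Layer 2: {6}  cumulative {0,3,6}
R = {0,3,6}
trace reaching 6: tau·a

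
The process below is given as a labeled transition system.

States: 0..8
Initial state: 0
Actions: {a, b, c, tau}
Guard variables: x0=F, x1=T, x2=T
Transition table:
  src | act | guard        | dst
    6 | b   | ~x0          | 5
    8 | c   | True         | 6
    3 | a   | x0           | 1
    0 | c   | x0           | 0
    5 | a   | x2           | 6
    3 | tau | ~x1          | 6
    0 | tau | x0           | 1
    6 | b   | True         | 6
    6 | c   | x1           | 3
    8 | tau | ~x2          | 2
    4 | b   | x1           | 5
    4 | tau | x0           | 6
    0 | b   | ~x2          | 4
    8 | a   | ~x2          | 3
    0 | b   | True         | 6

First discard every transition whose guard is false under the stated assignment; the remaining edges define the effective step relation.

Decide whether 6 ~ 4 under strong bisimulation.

Answer: NOT BISIMILAR

Working:
Bisimulation quotient by refinement:
  π0 = {{0,1,2,3,4,5,6,7,8}}
  π1 = {{0,4},{1,2,3,7},{5},{6},{8}}
  π2 = {{0},{1,2,3,7},{4},{5},{6},{8}}
6 equivalence class(es) (converged in 3)
class of 6: {6}; class of 4: {4}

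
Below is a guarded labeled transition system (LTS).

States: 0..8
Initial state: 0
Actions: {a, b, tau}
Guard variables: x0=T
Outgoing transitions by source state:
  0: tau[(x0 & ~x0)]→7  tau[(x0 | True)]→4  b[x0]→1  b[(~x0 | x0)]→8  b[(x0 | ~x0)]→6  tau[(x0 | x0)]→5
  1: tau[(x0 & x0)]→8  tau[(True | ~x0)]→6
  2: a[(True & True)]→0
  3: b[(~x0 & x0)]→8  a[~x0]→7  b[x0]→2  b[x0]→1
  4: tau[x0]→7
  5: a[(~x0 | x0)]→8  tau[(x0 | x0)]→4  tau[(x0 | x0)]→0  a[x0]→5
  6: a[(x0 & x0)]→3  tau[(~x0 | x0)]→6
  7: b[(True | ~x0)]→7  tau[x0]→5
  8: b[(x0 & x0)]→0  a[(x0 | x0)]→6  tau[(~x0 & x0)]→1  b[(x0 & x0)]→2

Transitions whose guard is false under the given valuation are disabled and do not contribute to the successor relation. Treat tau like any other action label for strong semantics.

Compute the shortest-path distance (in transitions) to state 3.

Layered search for 3:
  depth 0: {0}
  depth 1: {1,4,5,6,8}
  depth 2: {2,3,7}
first hit 3 at d=2 via b·a

Answer: 2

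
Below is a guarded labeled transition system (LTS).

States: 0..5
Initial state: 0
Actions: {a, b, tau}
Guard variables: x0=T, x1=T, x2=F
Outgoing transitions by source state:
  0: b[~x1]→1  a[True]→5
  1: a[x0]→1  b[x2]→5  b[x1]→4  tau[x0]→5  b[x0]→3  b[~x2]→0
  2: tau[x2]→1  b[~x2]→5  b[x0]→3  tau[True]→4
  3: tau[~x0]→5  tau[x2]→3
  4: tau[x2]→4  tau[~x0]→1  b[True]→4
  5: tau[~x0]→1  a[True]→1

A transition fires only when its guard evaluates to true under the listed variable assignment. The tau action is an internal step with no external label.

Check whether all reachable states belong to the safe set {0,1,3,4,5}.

Inv-set: {0,1,3,4,5}
Reach set: {0,1,3,4,5}
  0: ✓
  1: ✓
  3: ✓
  4: ✓
  5: ✓

Answer: INVARIANT HOLDS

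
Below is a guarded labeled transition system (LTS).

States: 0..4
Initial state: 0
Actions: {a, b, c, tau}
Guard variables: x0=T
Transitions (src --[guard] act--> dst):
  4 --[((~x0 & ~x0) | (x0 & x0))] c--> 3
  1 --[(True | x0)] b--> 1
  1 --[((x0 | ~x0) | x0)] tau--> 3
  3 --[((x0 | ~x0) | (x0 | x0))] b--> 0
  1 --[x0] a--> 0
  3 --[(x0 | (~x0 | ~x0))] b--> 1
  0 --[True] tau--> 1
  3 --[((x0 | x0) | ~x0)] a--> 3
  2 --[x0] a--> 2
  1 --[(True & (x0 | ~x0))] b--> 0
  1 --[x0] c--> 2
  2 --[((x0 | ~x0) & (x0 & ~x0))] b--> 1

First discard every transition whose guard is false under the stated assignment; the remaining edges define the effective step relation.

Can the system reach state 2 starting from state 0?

Answer: REACHABLE

Analysis:
11 transition(s) survive guard evaluation.
Layer 0: {0}
Layer 1: {1}  total {0,1}
Layer 2: {2,3}  total {0,1,2,3}
Reachable = {0,1,2,3}
trace reaching 2: tau·c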